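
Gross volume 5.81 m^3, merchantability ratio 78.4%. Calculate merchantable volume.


Formula: MV = V_total * (merchantable_pct / 100)
Merchantable fraction = 78.4% / 100 = 0.784
MV = 5.81 m^3 * 0.784 = 4.555 m^3

4.555


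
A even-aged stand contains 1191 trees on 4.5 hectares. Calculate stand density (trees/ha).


Formula: Stand Density = N_trees / Area_ha
Density = 1191 trees / 4.5 ha
Density = 265 trees/ha

265


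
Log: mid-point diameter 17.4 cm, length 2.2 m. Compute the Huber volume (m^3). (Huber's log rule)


Huber: V = Am * L,  Am = pi*(Dm/200)^2
Am = pi*(17.4/200)^2 = 0.023779 m^2
V = 0.023779*2.2 = 0.0523 m^3

0.0523


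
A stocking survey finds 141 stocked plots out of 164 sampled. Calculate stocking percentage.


Formula: Stocking % = stocked plots / total plots * 100
Stocking = 141 / 164 * 100
Stocking = 0.8598 * 100 = 86.0%

86.0


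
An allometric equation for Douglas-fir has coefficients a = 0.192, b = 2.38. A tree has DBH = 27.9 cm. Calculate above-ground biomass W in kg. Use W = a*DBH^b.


Formula: W = a * DBH^b  (allometric power law)
DBH^b = 27.9^2.38 = 2757.6428
W = 0.192 * 2757.6428 = 529.5 kg

529.5


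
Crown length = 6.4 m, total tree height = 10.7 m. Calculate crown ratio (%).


Formula: Crown Ratio = (Crown Length / Total Height) * 100
CR = (6.4 m / 10.7 m) * 100
CR = 0.5981 * 100 = 59.8%

59.8


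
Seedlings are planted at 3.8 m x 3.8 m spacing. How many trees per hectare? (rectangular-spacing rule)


Formula: TPH = 10000 m^2/ha / (spacing_x * spacing_y)
Area per tree = 3.8 m * 3.8 m = 14.44 m^2
TPH = 10000 / 14.44 = 693 trees/ha

693


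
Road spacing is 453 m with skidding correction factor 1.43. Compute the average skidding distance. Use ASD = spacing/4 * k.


Formula: ASD = (spacing / 4) * correction
Uncorrected distance = spacing / 4 = 453 / 4 = 113.25 m
ASD = 113.25 * 1.43 = 162 m

162


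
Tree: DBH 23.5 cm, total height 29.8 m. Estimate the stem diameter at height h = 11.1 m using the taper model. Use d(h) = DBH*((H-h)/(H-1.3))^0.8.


Taper: d(h) = DBH * ((H - h) / (H - 1.3))^0.8
Numerator = H - h = 29.8 - 11.1 = 18.7 m
Denominator = H - 1.3 = 29.8 - 1.3 = 28.5 m
Ratio = 18.7 / 28.5 = 0.65614
d = 23.5 * 0.65614^0.8 = 16.8 cm

16.8


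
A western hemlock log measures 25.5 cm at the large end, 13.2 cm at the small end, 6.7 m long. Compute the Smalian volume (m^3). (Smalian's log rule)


Smalian: V = (A1 + A2)/2 * L,  A = pi*(D/200)^2
A1 = pi*(25.5/200)^2 = 0.051071 m^2
A2 = pi*(13.2/200)^2 = 0.013685 m^2
V = (0.051071+0.013685)/2*6.7 = 0.2169 m^3

0.2169


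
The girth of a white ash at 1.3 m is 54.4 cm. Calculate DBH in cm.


Formula: DBH = C / pi
DBH = 54.4 / pi
pi = 3.14159...
DBH = 17.3 cm

17.3


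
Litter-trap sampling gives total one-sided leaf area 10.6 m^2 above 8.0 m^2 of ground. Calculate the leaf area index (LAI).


Formula: LAI = total leaf area / ground area  (dimensionless)
LAI = 10.6 m^2 / 8.0 m^2
LAI = 1.33

1.33


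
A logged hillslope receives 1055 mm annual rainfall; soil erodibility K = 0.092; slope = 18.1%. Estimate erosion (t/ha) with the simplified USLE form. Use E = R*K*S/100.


Formula: E = R * K * S / 100  (simplified USLE)
R * K = 1055 * 0.092 = 97.06
E = 97.06 * 18.1 / 100 = 17.57 t/ha

17.57


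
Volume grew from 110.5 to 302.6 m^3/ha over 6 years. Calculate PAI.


Formula: PAI = (V_T2 - V_T1) / (T2 - T1)
Volume increment = 302.6 - 110.5 = 192.1 m^3/ha
PAI = 192.1 / 6 = 32.02 m^3/ha/year

32.02


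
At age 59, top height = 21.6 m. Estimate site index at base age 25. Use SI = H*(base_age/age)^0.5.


Formula: SI = H_dom * (base_age / age)^0.5
Age ratio = 25 / 59 = 0.42373
sqrt(age_ratio) = 0.65094
SI = 21.6 * 0.65094 = 14.1 m

14.1


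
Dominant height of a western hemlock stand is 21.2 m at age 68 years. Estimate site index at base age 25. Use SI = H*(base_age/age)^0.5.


Formula: SI = H_dom * (base_age / age)^0.5
Age ratio = 25 / 68 = 0.36765
sqrt(age_ratio) = 0.60634
SI = 21.2 * 0.60634 = 12.9 m

12.9


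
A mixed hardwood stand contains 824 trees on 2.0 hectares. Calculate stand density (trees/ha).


Formula: Stand Density = N_trees / Area_ha
Density = 824 trees / 2.0 ha
Density = 412 trees/ha

412


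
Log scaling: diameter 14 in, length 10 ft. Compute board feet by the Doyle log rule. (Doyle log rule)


Doyle: BF = (D - 4)^2 * L / 16
Adjusted diameter = 14 - 4 = 10 in
(D-4)^2 = 10^2 = 100
BF = 100 * 10 / 16 = 63 BF

63


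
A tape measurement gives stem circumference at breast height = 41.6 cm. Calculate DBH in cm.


Formula: DBH = C / pi
DBH = 41.6 / pi
pi = 3.14159...
DBH = 13.2 cm

13.2


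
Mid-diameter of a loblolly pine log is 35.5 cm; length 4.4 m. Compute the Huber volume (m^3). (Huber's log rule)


Huber: V = Am * L,  Am = pi*(Dm/200)^2
Am = pi*(35.5/200)^2 = 0.09898 m^2
V = 0.09898*4.4 = 0.4355 m^3

0.4355


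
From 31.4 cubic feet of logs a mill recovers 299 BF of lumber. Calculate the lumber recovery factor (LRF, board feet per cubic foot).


Formula: LRF = Lumber Output (BF) / Log Input (ft^3)
LRF = 299 BF / 31.4 ft^3
LRF = 9.52 BF/ft^3

9.52


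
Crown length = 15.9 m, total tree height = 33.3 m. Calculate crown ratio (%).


Formula: Crown Ratio = (Crown Length / Total Height) * 100
CR = (15.9 m / 33.3 m) * 100
CR = 0.4775 * 100 = 47.7%

47.7


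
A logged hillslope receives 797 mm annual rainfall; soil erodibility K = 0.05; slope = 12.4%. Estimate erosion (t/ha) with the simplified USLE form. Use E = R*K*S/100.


Formula: E = R * K * S / 100  (simplified USLE)
R * K = 797 * 0.05 = 39.85
E = 39.85 * 12.4 / 100 = 4.94 t/ha

4.94


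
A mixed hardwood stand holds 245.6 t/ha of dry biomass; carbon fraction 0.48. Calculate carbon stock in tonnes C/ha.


Formula: Carbon Stock = Biomass * Carbon Fraction
C = 245.6 t/ha * 0.48
C = 117.9 t C/ha

117.9


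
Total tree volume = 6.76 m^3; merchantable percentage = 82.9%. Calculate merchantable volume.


Formula: MV = V_total * (merchantable_pct / 100)
Merchantable fraction = 82.9% / 100 = 0.829
MV = 6.76 m^3 * 0.829 = 5.604 m^3

5.604


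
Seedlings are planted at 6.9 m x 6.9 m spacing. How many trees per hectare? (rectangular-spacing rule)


Formula: TPH = 10000 m^2/ha / (spacing_x * spacing_y)
Area per tree = 6.9 m * 6.9 m = 47.61 m^2
TPH = 10000 / 47.61 = 210 trees/ha

210


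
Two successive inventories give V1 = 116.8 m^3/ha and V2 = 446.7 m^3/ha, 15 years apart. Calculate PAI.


Formula: PAI = (V_T2 - V_T1) / (T2 - T1)
Volume increment = 446.7 - 116.8 = 329.9 m^3/ha
PAI = 329.9 / 15 = 21.99 m^3/ha/year

21.99


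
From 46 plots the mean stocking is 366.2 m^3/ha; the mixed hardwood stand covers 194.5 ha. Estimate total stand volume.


Formula: Total Volume = Mean Volume per ha * Total Area
Total Volume = 366.2 m^3/ha * 194.5 ha
Total Volume = 71226 m^3

71226


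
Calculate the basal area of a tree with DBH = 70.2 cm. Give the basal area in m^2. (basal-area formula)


Formula: BA = pi * (DBH/2)^2 / 10000  (cm^2 to m^2)
Radius = DBH/2 = 70.2/2 = 35.1 cm
BA = pi * 35.1^2 / 10000
   = 3870.4736 cm^2 / 10000
   = 0.387 m^2

0.387


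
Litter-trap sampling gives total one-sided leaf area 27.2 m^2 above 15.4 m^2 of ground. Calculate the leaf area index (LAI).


Formula: LAI = total leaf area / ground area  (dimensionless)
LAI = 27.2 m^2 / 15.4 m^2
LAI = 1.77

1.77


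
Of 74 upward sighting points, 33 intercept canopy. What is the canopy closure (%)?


Formula: Canopy closure = covered points / total points * 100
Closure = 33 / 74 * 100
Closure = 0.4459 * 100 = 44.6%

44.6


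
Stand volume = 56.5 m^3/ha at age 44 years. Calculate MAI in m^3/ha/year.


Formula: MAI = Total Volume / Stand Age
MAI = 56.5 m^3/ha / 44 years
MAI = 1.28 m^3/ha/year

1.28


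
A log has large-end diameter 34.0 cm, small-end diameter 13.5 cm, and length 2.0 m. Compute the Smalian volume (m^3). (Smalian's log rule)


Smalian: V = (A1 + A2)/2 * L,  A = pi*(D/200)^2
A1 = pi*(34.0/200)^2 = 0.090792 m^2
A2 = pi*(13.5/200)^2 = 0.014314 m^2
V = (0.090792+0.014314)/2*2.0 = 0.1051 m^3

0.1051


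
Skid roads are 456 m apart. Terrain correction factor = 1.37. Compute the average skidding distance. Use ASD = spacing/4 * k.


Formula: ASD = (spacing / 4) * correction
Uncorrected distance = spacing / 4 = 456 / 4 = 114 m
ASD = 114 * 1.37 = 156 m

156


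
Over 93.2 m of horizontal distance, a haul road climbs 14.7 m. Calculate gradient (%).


Formula: Gradient = rise / run * 100
Gradient = 14.7 / 93.2 * 100 = 15.8%

15.8


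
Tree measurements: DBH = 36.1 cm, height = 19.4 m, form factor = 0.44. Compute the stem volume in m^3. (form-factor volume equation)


Formula: V = pi * (DBH/200)^2 * H * ff
Radius = DBH/200 = 36.1/200 = 0.1805 m
Radius^2 = 0.1805^2 = 0.03258025 m^2
V = pi * 0.03258025 * 19.4 * 0.44
V = 0.874 m^3

0.874


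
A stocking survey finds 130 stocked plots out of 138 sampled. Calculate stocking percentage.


Formula: Stocking % = stocked plots / total plots * 100
Stocking = 130 / 138 * 100
Stocking = 0.942 * 100 = 94.2%

94.2


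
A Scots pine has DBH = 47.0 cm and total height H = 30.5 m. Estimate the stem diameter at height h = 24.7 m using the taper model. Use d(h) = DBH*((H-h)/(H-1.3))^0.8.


Taper: d(h) = DBH * ((H - h) / (H - 1.3))^0.8
Numerator = H - h = 30.5 - 24.7 = 5.8 m
Denominator = H - 1.3 = 30.5 - 1.3 = 29.2 m
Ratio = 5.8 / 29.2 = 0.19863
d = 47.0 * 0.19863^0.8 = 12.9 cm

12.9


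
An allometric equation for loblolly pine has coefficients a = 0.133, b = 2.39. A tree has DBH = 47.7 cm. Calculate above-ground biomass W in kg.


Formula: W = a * DBH^b  (allometric power law)
DBH^b = 47.7^2.39 = 10272.0926
W = 0.133 * 10272.0926 = 1366.2 kg

1366.2


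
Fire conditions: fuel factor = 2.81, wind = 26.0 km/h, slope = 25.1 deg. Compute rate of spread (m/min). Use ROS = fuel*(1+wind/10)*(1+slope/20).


Formula: ROS = fuel * (1 + wind/10) * (1 + slope/20)
Wind factor = 1 + 26.0/10 = 3.6
Slope factor = 1 + 25.1/20 = 2.255
ROS = 2.81 * 3.6 * 2.255 = 22.81 m/min

22.81


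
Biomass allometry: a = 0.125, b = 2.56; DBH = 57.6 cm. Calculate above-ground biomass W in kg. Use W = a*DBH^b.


Formula: W = a * DBH^b  (allometric power law)
DBH^b = 57.6^2.56 = 32113.0502
W = 0.125 * 32113.0502 = 4014.1 kg

4014.1


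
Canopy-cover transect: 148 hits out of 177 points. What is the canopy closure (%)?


Formula: Canopy closure = covered points / total points * 100
Closure = 148 / 177 * 100
Closure = 0.8362 * 100 = 83.6%

83.6


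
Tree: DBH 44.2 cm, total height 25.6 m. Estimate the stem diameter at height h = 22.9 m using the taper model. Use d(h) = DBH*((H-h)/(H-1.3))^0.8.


Taper: d(h) = DBH * ((H - h) / (H - 1.3))^0.8
Numerator = H - h = 25.6 - 22.9 = 2.7 m
Denominator = H - 1.3 = 25.6 - 1.3 = 24.3 m
Ratio = 2.7 / 24.3 = 0.11111
d = 44.2 * 0.11111^0.8 = 7.6 cm

7.6


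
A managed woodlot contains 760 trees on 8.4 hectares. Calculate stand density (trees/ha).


Formula: Stand Density = N_trees / Area_ha
Density = 760 trees / 8.4 ha
Density = 90 trees/ha

90


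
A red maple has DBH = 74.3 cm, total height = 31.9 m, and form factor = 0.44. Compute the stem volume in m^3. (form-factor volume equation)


Formula: V = pi * (DBH/200)^2 * H * ff
Radius = DBH/200 = 74.3/200 = 0.3715 m
Radius^2 = 0.3715^2 = 0.13801225 m^2
V = pi * 0.13801225 * 31.9 * 0.44
V = 6.086 m^3

6.086


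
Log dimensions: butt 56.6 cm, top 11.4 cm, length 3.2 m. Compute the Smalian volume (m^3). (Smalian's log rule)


Smalian: V = (A1 + A2)/2 * L,  A = pi*(D/200)^2
A1 = pi*(56.6/200)^2 = 0.251607 m^2
A2 = pi*(11.4/200)^2 = 0.010207 m^2
V = (0.251607+0.010207)/2*3.2 = 0.4189 m^3

0.4189


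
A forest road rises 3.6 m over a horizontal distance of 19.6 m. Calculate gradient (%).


Formula: Gradient = rise / run * 100
Gradient = 3.6 / 19.6 * 100 = 18.4%

18.4


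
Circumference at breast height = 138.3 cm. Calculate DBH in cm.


Formula: DBH = C / pi
DBH = 138.3 / pi
pi = 3.14159...
DBH = 44.0 cm

44.0


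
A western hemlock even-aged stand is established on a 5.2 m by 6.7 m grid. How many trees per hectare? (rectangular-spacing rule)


Formula: TPH = 10000 m^2/ha / (spacing_x * spacing_y)
Area per tree = 5.2 m * 6.7 m = 34.84 m^2
TPH = 10000 / 34.84 = 287 trees/ha

287


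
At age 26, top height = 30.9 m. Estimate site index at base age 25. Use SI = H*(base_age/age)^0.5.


Formula: SI = H_dom * (base_age / age)^0.5
Age ratio = 25 / 26 = 0.96154
sqrt(age_ratio) = 0.98058
SI = 30.9 * 0.98058 = 30.3 m

30.3


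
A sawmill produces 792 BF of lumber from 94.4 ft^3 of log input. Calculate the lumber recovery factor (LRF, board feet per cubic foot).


Formula: LRF = Lumber Output (BF) / Log Input (ft^3)
LRF = 792 BF / 94.4 ft^3
LRF = 8.39 BF/ft^3

8.39


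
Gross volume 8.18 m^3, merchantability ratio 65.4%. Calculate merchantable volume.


Formula: MV = V_total * (merchantable_pct / 100)
Merchantable fraction = 65.4% / 100 = 0.654
MV = 8.18 m^3 * 0.654 = 5.35 m^3

5.35


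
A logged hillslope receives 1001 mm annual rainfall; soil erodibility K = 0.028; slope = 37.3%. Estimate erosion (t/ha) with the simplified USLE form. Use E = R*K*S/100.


Formula: E = R * K * S / 100  (simplified USLE)
R * K = 1001 * 0.028 = 28.028
E = 28.028 * 37.3 / 100 = 10.45 t/ha

10.45


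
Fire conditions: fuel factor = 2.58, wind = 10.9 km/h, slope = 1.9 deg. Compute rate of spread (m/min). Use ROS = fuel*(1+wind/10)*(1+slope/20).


Formula: ROS = fuel * (1 + wind/10) * (1 + slope/20)
Wind factor = 1 + 10.9/10 = 2.09
Slope factor = 1 + 1.9/20 = 1.095
ROS = 2.58 * 2.09 * 1.095 = 5.9 m/min

5.9


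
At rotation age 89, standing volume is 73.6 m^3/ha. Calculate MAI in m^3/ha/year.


Formula: MAI = Total Volume / Stand Age
MAI = 73.6 m^3/ha / 89 years
MAI = 0.83 m^3/ha/year

0.83


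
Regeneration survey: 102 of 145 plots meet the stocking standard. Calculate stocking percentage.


Formula: Stocking % = stocked plots / total plots * 100
Stocking = 102 / 145 * 100
Stocking = 0.7034 * 100 = 70.3%

70.3


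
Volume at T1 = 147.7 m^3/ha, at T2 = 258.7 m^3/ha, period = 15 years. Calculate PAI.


Formula: PAI = (V_T2 - V_T1) / (T2 - T1)
Volume increment = 258.7 - 147.7 = 111.0 m^3/ha
PAI = 111.0 / 15 = 7.4 m^3/ha/year

7.4


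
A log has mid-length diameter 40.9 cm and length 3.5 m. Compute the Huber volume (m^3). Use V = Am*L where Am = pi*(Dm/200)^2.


Huber: V = Am * L,  Am = pi*(Dm/200)^2
Am = pi*(40.9/200)^2 = 0.131382 m^2
V = 0.131382*3.5 = 0.4598 m^3

0.4598


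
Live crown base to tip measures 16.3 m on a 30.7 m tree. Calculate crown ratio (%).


Formula: Crown Ratio = (Crown Length / Total Height) * 100
CR = (16.3 m / 30.7 m) * 100
CR = 0.5309 * 100 = 53.1%

53.1


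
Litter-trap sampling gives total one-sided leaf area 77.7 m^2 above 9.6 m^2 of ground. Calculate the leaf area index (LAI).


Formula: LAI = total leaf area / ground area  (dimensionless)
LAI = 77.7 m^2 / 9.6 m^2
LAI = 8.09

8.09


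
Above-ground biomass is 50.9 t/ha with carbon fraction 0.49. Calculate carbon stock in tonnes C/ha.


Formula: Carbon Stock = Biomass * Carbon Fraction
C = 50.9 t/ha * 0.49
C = 24.9 t C/ha

24.9


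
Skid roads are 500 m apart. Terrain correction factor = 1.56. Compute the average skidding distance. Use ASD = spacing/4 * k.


Formula: ASD = (spacing / 4) * correction
Uncorrected distance = spacing / 4 = 500 / 4 = 125 m
ASD = 125 * 1.56 = 195 m

195


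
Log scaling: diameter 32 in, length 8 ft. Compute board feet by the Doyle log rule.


Doyle: BF = (D - 4)^2 * L / 16
Adjusted diameter = 32 - 4 = 28 in
(D-4)^2 = 28^2 = 784
BF = 784 * 8 / 16 = 392 BF

392


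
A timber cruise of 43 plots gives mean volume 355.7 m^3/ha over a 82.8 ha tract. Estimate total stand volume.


Formula: Total Volume = Mean Volume per ha * Total Area
Total Volume = 355.7 m^3/ha * 82.8 ha
Total Volume = 29452 m^3

29452


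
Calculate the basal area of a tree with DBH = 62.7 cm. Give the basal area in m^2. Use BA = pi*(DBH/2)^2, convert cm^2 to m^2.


Formula: BA = pi * (DBH/2)^2 / 10000  (cm^2 to m^2)
Radius = DBH/2 = 62.7/2 = 31.35 cm
BA = pi * 31.35^2 / 10000
   = 3087.6279 cm^2 / 10000
   = 0.3088 m^2

0.3088


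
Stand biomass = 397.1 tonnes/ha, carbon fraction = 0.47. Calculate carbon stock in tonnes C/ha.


Formula: Carbon Stock = Biomass * Carbon Fraction
C = 397.1 t/ha * 0.47
C = 186.6 t C/ha

186.6


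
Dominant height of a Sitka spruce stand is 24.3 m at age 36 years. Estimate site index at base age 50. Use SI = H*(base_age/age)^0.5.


Formula: SI = H_dom * (base_age / age)^0.5
Age ratio = 50 / 36 = 1.38889
sqrt(age_ratio) = 1.17851
SI = 24.3 * 1.17851 = 28.6 m

28.6


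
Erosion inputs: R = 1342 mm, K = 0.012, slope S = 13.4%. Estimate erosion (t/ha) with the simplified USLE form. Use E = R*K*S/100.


Formula: E = R * K * S / 100  (simplified USLE)
R * K = 1342 * 0.012 = 16.104
E = 16.104 * 13.4 / 100 = 2.16 t/ha

2.16


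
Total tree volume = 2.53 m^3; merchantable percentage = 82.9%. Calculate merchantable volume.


Formula: MV = V_total * (merchantable_pct / 100)
Merchantable fraction = 82.9% / 100 = 0.829
MV = 2.53 m^3 * 0.829 = 2.097 m^3

2.097


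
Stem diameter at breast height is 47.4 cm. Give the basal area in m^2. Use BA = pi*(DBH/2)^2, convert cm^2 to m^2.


Formula: BA = pi * (DBH/2)^2 / 10000  (cm^2 to m^2)
Radius = DBH/2 = 47.4/2 = 23.7 cm
BA = pi * 23.7^2 / 10000
   = 1764.6012 cm^2 / 10000
   = 0.1765 m^2

0.1765


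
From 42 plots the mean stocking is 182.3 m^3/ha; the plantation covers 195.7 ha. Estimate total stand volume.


Formula: Total Volume = Mean Volume per ha * Total Area
Total Volume = 182.3 m^3/ha * 195.7 ha
Total Volume = 35676 m^3

35676


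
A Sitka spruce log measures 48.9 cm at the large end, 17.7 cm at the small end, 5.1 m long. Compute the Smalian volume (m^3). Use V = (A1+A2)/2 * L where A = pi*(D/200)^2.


Smalian: V = (A1 + A2)/2 * L,  A = pi*(D/200)^2
A1 = pi*(48.9/200)^2 = 0.187805 m^2
A2 = pi*(17.7/200)^2 = 0.024606 m^2
V = (0.187805+0.024606)/2*5.1 = 0.5416 m^3

0.5416


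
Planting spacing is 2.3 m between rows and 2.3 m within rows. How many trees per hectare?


Formula: TPH = 10000 m^2/ha / (spacing_x * spacing_y)
Area per tree = 2.3 m * 2.3 m = 5.29 m^2
TPH = 10000 / 5.29 = 1890 trees/ha

1890


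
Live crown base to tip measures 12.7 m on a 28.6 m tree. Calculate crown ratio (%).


Formula: Crown Ratio = (Crown Length / Total Height) * 100
CR = (12.7 m / 28.6 m) * 100
CR = 0.4441 * 100 = 44.4%

44.4


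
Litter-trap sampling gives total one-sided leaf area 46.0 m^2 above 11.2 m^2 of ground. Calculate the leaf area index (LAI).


Formula: LAI = total leaf area / ground area  (dimensionless)
LAI = 46.0 m^2 / 11.2 m^2
LAI = 4.11

4.11


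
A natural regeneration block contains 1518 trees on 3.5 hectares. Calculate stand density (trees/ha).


Formula: Stand Density = N_trees / Area_ha
Density = 1518 trees / 3.5 ha
Density = 434 trees/ha

434


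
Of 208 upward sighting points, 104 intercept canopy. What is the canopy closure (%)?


Formula: Canopy closure = covered points / total points * 100
Closure = 104 / 208 * 100
Closure = 0.5 * 100 = 50.0%

50.0


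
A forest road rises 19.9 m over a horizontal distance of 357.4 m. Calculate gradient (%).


Formula: Gradient = rise / run * 100
Gradient = 19.9 / 357.4 * 100 = 5.6%

5.6


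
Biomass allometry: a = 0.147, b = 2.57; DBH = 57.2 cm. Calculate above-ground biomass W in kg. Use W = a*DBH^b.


Formula: W = a * DBH^b  (allometric power law)
DBH^b = 57.2^2.57 = 32847.9139
W = 0.147 * 32847.9139 = 4828.6 kg

4828.6


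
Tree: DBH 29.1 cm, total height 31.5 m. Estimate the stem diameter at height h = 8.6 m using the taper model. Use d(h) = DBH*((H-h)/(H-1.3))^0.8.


Taper: d(h) = DBH * ((H - h) / (H - 1.3))^0.8
Numerator = H - h = 31.5 - 8.6 = 22.9 m
Denominator = H - 1.3 = 31.5 - 1.3 = 30.2 m
Ratio = 22.9 / 30.2 = 0.75828
d = 29.1 * 0.75828^0.8 = 23.3 cm

23.3


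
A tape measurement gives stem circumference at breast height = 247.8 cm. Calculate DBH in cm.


Formula: DBH = C / pi
DBH = 247.8 / pi
pi = 3.14159...
DBH = 78.9 cm

78.9


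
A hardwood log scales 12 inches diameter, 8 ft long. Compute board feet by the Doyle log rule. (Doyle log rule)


Doyle: BF = (D - 4)^2 * L / 16
Adjusted diameter = 12 - 4 = 8 in
(D-4)^2 = 8^2 = 64
BF = 64 * 8 / 16 = 32 BF

32


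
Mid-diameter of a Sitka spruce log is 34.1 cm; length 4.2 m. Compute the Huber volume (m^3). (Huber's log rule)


Huber: V = Am * L,  Am = pi*(Dm/200)^2
Am = pi*(34.1/200)^2 = 0.091327 m^2
V = 0.091327*4.2 = 0.3836 m^3

0.3836


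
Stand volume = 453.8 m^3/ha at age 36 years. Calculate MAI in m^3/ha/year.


Formula: MAI = Total Volume / Stand Age
MAI = 453.8 m^3/ha / 36 years
MAI = 12.61 m^3/ha/year

12.61


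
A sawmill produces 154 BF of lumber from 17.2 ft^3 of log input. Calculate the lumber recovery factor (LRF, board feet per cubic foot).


Formula: LRF = Lumber Output (BF) / Log Input (ft^3)
LRF = 154 BF / 17.2 ft^3
LRF = 8.95 BF/ft^3

8.95


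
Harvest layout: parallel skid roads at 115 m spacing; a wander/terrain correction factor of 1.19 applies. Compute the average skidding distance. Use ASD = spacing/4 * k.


Formula: ASD = (spacing / 4) * correction
Uncorrected distance = spacing / 4 = 115 / 4 = 28.75 m
ASD = 28.75 * 1.19 = 34 m

34


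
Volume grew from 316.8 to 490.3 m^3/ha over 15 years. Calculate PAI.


Formula: PAI = (V_T2 - V_T1) / (T2 - T1)
Volume increment = 490.3 - 316.8 = 173.5 m^3/ha
PAI = 173.5 / 15 = 11.57 m^3/ha/year

11.57


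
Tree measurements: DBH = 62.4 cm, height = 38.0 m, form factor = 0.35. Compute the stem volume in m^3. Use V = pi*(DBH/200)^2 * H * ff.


Formula: V = pi * (DBH/200)^2 * H * ff
Radius = DBH/200 = 62.4/200 = 0.312 m
Radius^2 = 0.312^2 = 0.097344 m^2
V = pi * 0.097344 * 38.0 * 0.35
V = 4.067 m^3

4.067


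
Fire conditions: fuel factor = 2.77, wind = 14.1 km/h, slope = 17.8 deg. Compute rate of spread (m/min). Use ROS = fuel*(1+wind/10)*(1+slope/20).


Formula: ROS = fuel * (1 + wind/10) * (1 + slope/20)
Wind factor = 1 + 14.1/10 = 2.41
Slope factor = 1 + 17.8/20 = 1.89
ROS = 2.77 * 2.41 * 1.89 = 12.62 m/min

12.62


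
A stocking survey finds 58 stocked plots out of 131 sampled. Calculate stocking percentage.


Formula: Stocking % = stocked plots / total plots * 100
Stocking = 58 / 131 * 100
Stocking = 0.4427 * 100 = 44.3%

44.3


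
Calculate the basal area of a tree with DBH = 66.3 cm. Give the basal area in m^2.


Formula: BA = pi * (DBH/2)^2 / 10000  (cm^2 to m^2)
Radius = DBH/2 = 66.3/2 = 33.15 cm
BA = pi * 33.15^2 / 10000
   = 3452.3669 cm^2 / 10000
   = 0.3452 m^2

0.3452


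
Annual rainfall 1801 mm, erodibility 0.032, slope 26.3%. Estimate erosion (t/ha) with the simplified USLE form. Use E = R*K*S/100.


Formula: E = R * K * S / 100  (simplified USLE)
R * K = 1801 * 0.032 = 57.632
E = 57.632 * 26.3 / 100 = 15.16 t/ha

15.16


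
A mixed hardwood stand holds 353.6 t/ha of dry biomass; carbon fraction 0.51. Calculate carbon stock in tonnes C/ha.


Formula: Carbon Stock = Biomass * Carbon Fraction
C = 353.6 t/ha * 0.51
C = 180.3 t C/ha

180.3


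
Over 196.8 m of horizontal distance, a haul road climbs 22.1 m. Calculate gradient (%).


Formula: Gradient = rise / run * 100
Gradient = 22.1 / 196.8 * 100 = 11.2%

11.2


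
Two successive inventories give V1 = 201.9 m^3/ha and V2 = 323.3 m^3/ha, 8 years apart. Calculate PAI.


Formula: PAI = (V_T2 - V_T1) / (T2 - T1)
Volume increment = 323.3 - 201.9 = 121.4 m^3/ha
PAI = 121.4 / 8 = 15.18 m^3/ha/year

15.18


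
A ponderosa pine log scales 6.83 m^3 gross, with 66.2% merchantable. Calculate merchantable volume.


Formula: MV = V_total * (merchantable_pct / 100)
Merchantable fraction = 66.2% / 100 = 0.662
MV = 6.83 m^3 * 0.662 = 4.521 m^3

4.521


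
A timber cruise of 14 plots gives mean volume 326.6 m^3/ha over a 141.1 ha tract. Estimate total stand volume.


Formula: Total Volume = Mean Volume per ha * Total Area
Total Volume = 326.6 m^3/ha * 141.1 ha
Total Volume = 46083 m^3

46083


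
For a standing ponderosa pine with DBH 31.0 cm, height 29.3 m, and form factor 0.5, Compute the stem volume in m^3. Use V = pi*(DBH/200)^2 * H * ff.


Formula: V = pi * (DBH/200)^2 * H * ff
Radius = DBH/200 = 31.0/200 = 0.155 m
Radius^2 = 0.155^2 = 0.024025 m^2
V = pi * 0.024025 * 29.3 * 0.5
V = 1.106 m^3

1.106


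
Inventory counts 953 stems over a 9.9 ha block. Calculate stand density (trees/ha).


Formula: Stand Density = N_trees / Area_ha
Density = 953 trees / 9.9 ha
Density = 96 trees/ha

96


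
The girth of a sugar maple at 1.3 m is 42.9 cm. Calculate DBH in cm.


Formula: DBH = C / pi
DBH = 42.9 / pi
pi = 3.14159...
DBH = 13.7 cm

13.7


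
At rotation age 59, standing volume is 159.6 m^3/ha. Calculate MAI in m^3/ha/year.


Formula: MAI = Total Volume / Stand Age
MAI = 159.6 m^3/ha / 59 years
MAI = 2.71 m^3/ha/year

2.71


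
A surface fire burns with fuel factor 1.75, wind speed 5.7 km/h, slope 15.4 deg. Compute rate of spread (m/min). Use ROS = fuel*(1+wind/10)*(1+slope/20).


Formula: ROS = fuel * (1 + wind/10) * (1 + slope/20)
Wind factor = 1 + 5.7/10 = 1.57
Slope factor = 1 + 15.4/20 = 1.77
ROS = 1.75 * 1.57 * 1.77 = 4.86 m/min

4.86


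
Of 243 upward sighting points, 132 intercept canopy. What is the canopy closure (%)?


Formula: Canopy closure = covered points / total points * 100
Closure = 132 / 243 * 100
Closure = 0.5432 * 100 = 54.3%

54.3


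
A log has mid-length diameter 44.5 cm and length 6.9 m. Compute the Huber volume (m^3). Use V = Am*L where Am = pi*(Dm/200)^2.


Huber: V = Am * L,  Am = pi*(Dm/200)^2
Am = pi*(44.5/200)^2 = 0.155528 m^2
V = 0.155528*6.9 = 1.0731 m^3

1.0731


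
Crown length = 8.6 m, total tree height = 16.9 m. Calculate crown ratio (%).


Formula: Crown Ratio = (Crown Length / Total Height) * 100
CR = (8.6 m / 16.9 m) * 100
CR = 0.5089 * 100 = 50.9%

50.9


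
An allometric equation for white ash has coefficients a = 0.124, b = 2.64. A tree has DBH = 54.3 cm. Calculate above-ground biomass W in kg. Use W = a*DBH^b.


Formula: W = a * DBH^b  (allometric power law)
DBH^b = 54.3^2.64 = 38007.6966
W = 0.124 * 38007.6966 = 4713.0 kg

4713.0


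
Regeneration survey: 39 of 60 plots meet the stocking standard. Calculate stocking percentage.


Formula: Stocking % = stocked plots / total plots * 100
Stocking = 39 / 60 * 100
Stocking = 0.65 * 100 = 65.0%

65.0


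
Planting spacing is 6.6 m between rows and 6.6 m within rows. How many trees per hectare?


Formula: TPH = 10000 m^2/ha / (spacing_x * spacing_y)
Area per tree = 6.6 m * 6.6 m = 43.56 m^2
TPH = 10000 / 43.56 = 230 trees/ha

230


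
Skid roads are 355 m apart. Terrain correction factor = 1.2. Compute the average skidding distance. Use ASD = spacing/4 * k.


Formula: ASD = (spacing / 4) * correction
Uncorrected distance = spacing / 4 = 355 / 4 = 88.75 m
ASD = 88.75 * 1.2 = 107 m

107


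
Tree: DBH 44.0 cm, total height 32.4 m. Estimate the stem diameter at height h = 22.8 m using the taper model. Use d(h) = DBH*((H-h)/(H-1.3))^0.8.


Taper: d(h) = DBH * ((H - h) / (H - 1.3))^0.8
Numerator = H - h = 32.4 - 22.8 = 9.6 m
Denominator = H - 1.3 = 32.4 - 1.3 = 31.1 m
Ratio = 9.6 / 31.1 = 0.30868
d = 44.0 * 0.30868^0.8 = 17.2 cm

17.2


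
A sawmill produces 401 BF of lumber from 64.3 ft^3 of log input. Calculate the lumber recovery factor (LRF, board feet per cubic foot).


Formula: LRF = Lumber Output (BF) / Log Input (ft^3)
LRF = 401 BF / 64.3 ft^3
LRF = 6.24 BF/ft^3

6.24


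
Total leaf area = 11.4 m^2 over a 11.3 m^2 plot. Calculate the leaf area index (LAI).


Formula: LAI = total leaf area / ground area  (dimensionless)
LAI = 11.4 m^2 / 11.3 m^2
LAI = 1.01

1.01


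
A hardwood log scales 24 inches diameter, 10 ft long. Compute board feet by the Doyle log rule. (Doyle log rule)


Doyle: BF = (D - 4)^2 * L / 16
Adjusted diameter = 24 - 4 = 20 in
(D-4)^2 = 20^2 = 400
BF = 400 * 10 / 16 = 250 BF

250


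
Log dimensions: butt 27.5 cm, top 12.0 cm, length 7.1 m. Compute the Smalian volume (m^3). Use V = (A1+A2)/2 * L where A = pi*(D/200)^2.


Smalian: V = (A1 + A2)/2 * L,  A = pi*(D/200)^2
A1 = pi*(27.5/200)^2 = 0.059396 m^2
A2 = pi*(12.0/200)^2 = 0.01131 m^2
V = (0.059396+0.01131)/2*7.1 = 0.251 m^3

0.251


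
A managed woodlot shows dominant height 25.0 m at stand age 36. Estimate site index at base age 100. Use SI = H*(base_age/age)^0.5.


Formula: SI = H_dom * (base_age / age)^0.5
Age ratio = 100 / 36 = 2.77778
sqrt(age_ratio) = 1.66667
SI = 25.0 * 1.66667 = 41.7 m

41.7


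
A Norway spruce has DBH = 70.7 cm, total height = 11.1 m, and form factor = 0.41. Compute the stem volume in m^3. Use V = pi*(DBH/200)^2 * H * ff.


Formula: V = pi * (DBH/200)^2 * H * ff
Radius = DBH/200 = 70.7/200 = 0.3535 m
Radius^2 = 0.3535^2 = 0.12496225 m^2
V = pi * 0.12496225 * 11.1 * 0.41
V = 1.787 m^3

1.787


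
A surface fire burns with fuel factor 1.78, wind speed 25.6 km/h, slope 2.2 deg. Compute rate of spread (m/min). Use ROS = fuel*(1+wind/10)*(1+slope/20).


Formula: ROS = fuel * (1 + wind/10) * (1 + slope/20)
Wind factor = 1 + 25.6/10 = 3.56
Slope factor = 1 + 2.2/20 = 1.11
ROS = 1.78 * 3.56 * 1.11 = 7.03 m/min

7.03


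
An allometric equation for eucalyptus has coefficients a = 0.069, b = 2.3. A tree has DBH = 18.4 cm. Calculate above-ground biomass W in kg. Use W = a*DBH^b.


Formula: W = a * DBH^b  (allometric power law)
DBH^b = 18.4^2.3 = 811.1123
W = 0.069 * 811.1123 = 56.0 kg

56.0


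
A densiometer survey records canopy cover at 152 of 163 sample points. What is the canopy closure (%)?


Formula: Canopy closure = covered points / total points * 100
Closure = 152 / 163 * 100
Closure = 0.9325 * 100 = 93.3%

93.3


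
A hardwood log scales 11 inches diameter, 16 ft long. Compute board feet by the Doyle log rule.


Doyle: BF = (D - 4)^2 * L / 16
Adjusted diameter = 11 - 4 = 7 in
(D-4)^2 = 7^2 = 49
BF = 49 * 16 / 16 = 49 BF

49


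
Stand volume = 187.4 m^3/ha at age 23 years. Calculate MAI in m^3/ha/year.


Formula: MAI = Total Volume / Stand Age
MAI = 187.4 m^3/ha / 23 years
MAI = 8.15 m^3/ha/year

8.15


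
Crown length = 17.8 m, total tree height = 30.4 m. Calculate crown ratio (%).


Formula: Crown Ratio = (Crown Length / Total Height) * 100
CR = (17.8 m / 30.4 m) * 100
CR = 0.5855 * 100 = 58.6%

58.6


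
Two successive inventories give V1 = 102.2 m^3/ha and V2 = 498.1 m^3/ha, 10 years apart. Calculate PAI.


Formula: PAI = (V_T2 - V_T1) / (T2 - T1)
Volume increment = 498.1 - 102.2 = 395.9 m^3/ha
PAI = 395.9 / 10 = 39.59 m^3/ha/year

39.59


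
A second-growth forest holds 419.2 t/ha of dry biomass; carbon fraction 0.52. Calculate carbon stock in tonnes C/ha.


Formula: Carbon Stock = Biomass * Carbon Fraction
C = 419.2 t/ha * 0.52
C = 218.0 t C/ha

218.0


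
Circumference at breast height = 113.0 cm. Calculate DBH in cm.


Formula: DBH = C / pi
DBH = 113.0 / pi
pi = 3.14159...
DBH = 36.0 cm

36.0


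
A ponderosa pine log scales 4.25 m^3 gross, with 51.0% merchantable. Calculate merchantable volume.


Formula: MV = V_total * (merchantable_pct / 100)
Merchantable fraction = 51.0% / 100 = 0.51
MV = 4.25 m^3 * 0.51 = 2.168 m^3

2.168


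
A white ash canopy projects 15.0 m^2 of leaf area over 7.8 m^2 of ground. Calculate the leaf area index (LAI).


Formula: LAI = total leaf area / ground area  (dimensionless)
LAI = 15.0 m^2 / 7.8 m^2
LAI = 1.92

1.92


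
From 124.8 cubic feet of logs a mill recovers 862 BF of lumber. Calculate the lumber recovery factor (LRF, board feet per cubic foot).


Formula: LRF = Lumber Output (BF) / Log Input (ft^3)
LRF = 862 BF / 124.8 ft^3
LRF = 6.91 BF/ft^3

6.91


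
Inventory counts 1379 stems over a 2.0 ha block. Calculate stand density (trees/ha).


Formula: Stand Density = N_trees / Area_ha
Density = 1379 trees / 2.0 ha
Density = 690 trees/ha

690


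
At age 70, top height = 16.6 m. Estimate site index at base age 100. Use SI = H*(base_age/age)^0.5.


Formula: SI = H_dom * (base_age / age)^0.5
Age ratio = 100 / 70 = 1.42857
sqrt(age_ratio) = 1.19523
SI = 16.6 * 1.19523 = 19.8 m

19.8


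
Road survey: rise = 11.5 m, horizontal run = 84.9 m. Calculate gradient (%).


Formula: Gradient = rise / run * 100
Gradient = 11.5 / 84.9 * 100 = 13.5%

13.5


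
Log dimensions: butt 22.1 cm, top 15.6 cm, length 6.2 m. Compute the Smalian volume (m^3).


Smalian: V = (A1 + A2)/2 * L,  A = pi*(D/200)^2
A1 = pi*(22.1/200)^2 = 0.03836 m^2
A2 = pi*(15.6/200)^2 = 0.019113 m^2
V = (0.03836+0.019113)/2*6.2 = 0.1782 m^3

0.1782


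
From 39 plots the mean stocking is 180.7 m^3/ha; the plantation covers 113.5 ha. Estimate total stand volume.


Formula: Total Volume = Mean Volume per ha * Total Area
Total Volume = 180.7 m^3/ha * 113.5 ha
Total Volume = 20509 m^3

20509


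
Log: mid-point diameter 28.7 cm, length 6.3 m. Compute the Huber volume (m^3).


Huber: V = Am * L,  Am = pi*(Dm/200)^2
Am = pi*(28.7/200)^2 = 0.064692 m^2
V = 0.064692*6.3 = 0.4076 m^3

0.4076


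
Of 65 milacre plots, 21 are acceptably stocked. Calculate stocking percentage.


Formula: Stocking % = stocked plots / total plots * 100
Stocking = 21 / 65 * 100
Stocking = 0.3231 * 100 = 32.3%

32.3


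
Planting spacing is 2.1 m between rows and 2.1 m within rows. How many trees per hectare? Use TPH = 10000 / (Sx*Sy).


Formula: TPH = 10000 m^2/ha / (spacing_x * spacing_y)
Area per tree = 2.1 m * 2.1 m = 4.41 m^2
TPH = 10000 / 4.41 = 2268 trees/ha

2268


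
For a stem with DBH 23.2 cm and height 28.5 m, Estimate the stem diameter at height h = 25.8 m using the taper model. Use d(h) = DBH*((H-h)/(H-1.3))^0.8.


Taper: d(h) = DBH * ((H - h) / (H - 1.3))^0.8
Numerator = H - h = 28.5 - 25.8 = 2.7 m
Denominator = H - 1.3 = 28.5 - 1.3 = 27.2 m
Ratio = 2.7 / 27.2 = 0.09926
d = 23.2 * 0.09926^0.8 = 3.7 cm

3.7


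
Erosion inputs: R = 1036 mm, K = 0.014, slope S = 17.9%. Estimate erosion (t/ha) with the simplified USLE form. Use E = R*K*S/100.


Formula: E = R * K * S / 100  (simplified USLE)
R * K = 1036 * 0.014 = 14.504
E = 14.504 * 17.9 / 100 = 2.6 t/ha

2.6


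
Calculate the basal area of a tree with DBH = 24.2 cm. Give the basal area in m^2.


Formula: BA = pi * (DBH/2)^2 / 10000  (cm^2 to m^2)
Radius = DBH/2 = 24.2/2 = 12.1 cm
BA = pi * 12.1^2 / 10000
   = 459.9606 cm^2 / 10000
   = 0.046 m^2

0.046


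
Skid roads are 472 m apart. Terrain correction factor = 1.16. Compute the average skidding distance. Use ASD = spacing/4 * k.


Formula: ASD = (spacing / 4) * correction
Uncorrected distance = spacing / 4 = 472 / 4 = 118 m
ASD = 118 * 1.16 = 137 m

137


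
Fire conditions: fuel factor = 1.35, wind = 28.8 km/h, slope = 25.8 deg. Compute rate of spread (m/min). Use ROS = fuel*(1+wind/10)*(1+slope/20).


Formula: ROS = fuel * (1 + wind/10) * (1 + slope/20)
Wind factor = 1 + 28.8/10 = 3.88
Slope factor = 1 + 25.8/20 = 2.29
ROS = 1.35 * 3.88 * 2.29 = 12.0 m/min

12.0


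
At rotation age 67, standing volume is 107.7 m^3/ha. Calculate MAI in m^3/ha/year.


Formula: MAI = Total Volume / Stand Age
MAI = 107.7 m^3/ha / 67 years
MAI = 1.61 m^3/ha/year

1.61


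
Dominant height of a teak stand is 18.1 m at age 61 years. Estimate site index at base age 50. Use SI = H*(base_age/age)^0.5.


Formula: SI = H_dom * (base_age / age)^0.5
Age ratio = 50 / 61 = 0.81967
sqrt(age_ratio) = 0.90536
SI = 18.1 * 0.90536 = 16.4 m

16.4


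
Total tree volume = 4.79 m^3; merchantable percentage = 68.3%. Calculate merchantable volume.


Formula: MV = V_total * (merchantable_pct / 100)
Merchantable fraction = 68.3% / 100 = 0.683
MV = 4.79 m^3 * 0.683 = 3.272 m^3

3.272


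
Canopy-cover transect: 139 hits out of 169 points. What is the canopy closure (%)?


Formula: Canopy closure = covered points / total points * 100
Closure = 139 / 169 * 100
Closure = 0.8225 * 100 = 82.2%

82.2


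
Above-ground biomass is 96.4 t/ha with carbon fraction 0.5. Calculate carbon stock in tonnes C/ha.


Formula: Carbon Stock = Biomass * Carbon Fraction
C = 96.4 t/ha * 0.5
C = 48.2 t C/ha

48.2


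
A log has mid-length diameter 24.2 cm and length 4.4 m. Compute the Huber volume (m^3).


Huber: V = Am * L,  Am = pi*(Dm/200)^2
Am = pi*(24.2/200)^2 = 0.045996 m^2
V = 0.045996*4.4 = 0.2024 m^3

0.2024


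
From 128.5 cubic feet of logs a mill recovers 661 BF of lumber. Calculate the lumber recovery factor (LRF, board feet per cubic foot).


Formula: LRF = Lumber Output (BF) / Log Input (ft^3)
LRF = 661 BF / 128.5 ft^3
LRF = 5.14 BF/ft^3

5.14


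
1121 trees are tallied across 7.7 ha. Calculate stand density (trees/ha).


Formula: Stand Density = N_trees / Area_ha
Density = 1121 trees / 7.7 ha
Density = 146 trees/ha

146


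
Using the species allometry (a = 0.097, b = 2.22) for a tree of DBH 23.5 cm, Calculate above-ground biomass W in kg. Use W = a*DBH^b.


Formula: W = a * DBH^b  (allometric power law)
DBH^b = 23.5^2.22 = 1106.0395
W = 0.097 * 1106.0395 = 107.3 kg

107.3


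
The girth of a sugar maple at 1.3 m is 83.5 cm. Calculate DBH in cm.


Formula: DBH = C / pi
DBH = 83.5 / pi
pi = 3.14159...
DBH = 26.6 cm

26.6


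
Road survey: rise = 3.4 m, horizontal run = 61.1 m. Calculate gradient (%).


Formula: Gradient = rise / run * 100
Gradient = 3.4 / 61.1 * 100 = 5.6%

5.6


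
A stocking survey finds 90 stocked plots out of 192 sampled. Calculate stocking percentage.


Formula: Stocking % = stocked plots / total plots * 100
Stocking = 90 / 192 * 100
Stocking = 0.4688 * 100 = 46.9%

46.9


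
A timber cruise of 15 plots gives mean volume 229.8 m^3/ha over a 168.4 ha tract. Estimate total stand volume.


Formula: Total Volume = Mean Volume per ha * Total Area
Total Volume = 229.8 m^3/ha * 168.4 ha
Total Volume = 38698 m^3

38698


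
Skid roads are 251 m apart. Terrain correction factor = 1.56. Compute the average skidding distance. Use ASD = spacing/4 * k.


Formula: ASD = (spacing / 4) * correction
Uncorrected distance = spacing / 4 = 251 / 4 = 62.75 m
ASD = 62.75 * 1.56 = 98 m

98


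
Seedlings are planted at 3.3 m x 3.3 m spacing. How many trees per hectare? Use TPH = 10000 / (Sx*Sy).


Formula: TPH = 10000 m^2/ha / (spacing_x * spacing_y)
Area per tree = 3.3 m * 3.3 m = 10.89 m^2
TPH = 10000 / 10.89 = 918 trees/ha

918


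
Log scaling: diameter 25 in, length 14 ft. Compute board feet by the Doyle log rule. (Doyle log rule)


Doyle: BF = (D - 4)^2 * L / 16
Adjusted diameter = 25 - 4 = 21 in
(D-4)^2 = 21^2 = 441
BF = 441 * 14 / 16 = 386 BF

386


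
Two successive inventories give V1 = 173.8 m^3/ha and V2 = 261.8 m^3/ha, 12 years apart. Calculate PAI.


Formula: PAI = (V_T2 - V_T1) / (T2 - T1)
Volume increment = 261.8 - 173.8 = 88.0 m^3/ha
PAI = 88.0 / 12 = 7.33 m^3/ha/year

7.33


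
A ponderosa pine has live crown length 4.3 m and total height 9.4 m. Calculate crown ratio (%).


Formula: Crown Ratio = (Crown Length / Total Height) * 100
CR = (4.3 m / 9.4 m) * 100
CR = 0.4574 * 100 = 45.7%

45.7


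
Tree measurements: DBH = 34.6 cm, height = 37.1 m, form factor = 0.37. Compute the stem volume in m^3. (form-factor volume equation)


Formula: V = pi * (DBH/200)^2 * H * ff
Radius = DBH/200 = 34.6/200 = 0.173 m
Radius^2 = 0.173^2 = 0.029929 m^2
V = pi * 0.029929 * 37.1 * 0.37
V = 1.291 m^3

1.291


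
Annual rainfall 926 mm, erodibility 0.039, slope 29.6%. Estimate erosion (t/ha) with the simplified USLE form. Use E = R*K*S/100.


Formula: E = R * K * S / 100  (simplified USLE)
R * K = 926 * 0.039 = 36.114
E = 36.114 * 29.6 / 100 = 10.69 t/ha

10.69
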